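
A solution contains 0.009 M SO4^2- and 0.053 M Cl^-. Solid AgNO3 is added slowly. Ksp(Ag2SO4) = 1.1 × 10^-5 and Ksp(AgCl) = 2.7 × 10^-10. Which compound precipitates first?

Precipitation of each salt starts when its ion product equals its Ksp.
For Ag2SO4: 1.1 × 10^-5 = 0.009 × [Ag^+]^2  ⇒  [Ag^+] = 3.5 × 10^-2 M.
For AgCl: 2.7 × 10^-10 = 0.053 × [Ag^+]  ⇒  [Ag^+] = 5.1 x 10^-9 M.
The salt with the lower threshold [Ag^+] precipitates first: AgCl.

AgCl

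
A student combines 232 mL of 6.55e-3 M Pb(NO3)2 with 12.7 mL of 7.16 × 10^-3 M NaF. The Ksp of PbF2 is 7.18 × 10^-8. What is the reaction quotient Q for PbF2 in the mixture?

Q = 8.58 × 10^-10

Total volume = 232 + 12.7 = 244.7 mL.
[Pb^2+] = 6.55 x 10^-3 × (232/244.7) = 6.210 × 10^-3 M
[F^-] = 7.16 × 10^-3 × (12.7/244.7) = 3.716 × 10^-4 M
PbF2(s) <=> Pb^2+ + 2 F^-, so Q = [Pb^2+][F^-]^2
Q = (6.210 x 10^-3)(3.716 x 10^-4)^2 = 8.58 × 10^-10
Q < Ksp, so no precipitate of PbF2 forms.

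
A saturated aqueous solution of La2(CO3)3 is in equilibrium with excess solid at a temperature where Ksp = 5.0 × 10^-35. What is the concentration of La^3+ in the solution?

1.1 × 10^-7 M

La2(CO3)3(s) ⇌ 2 La^3+ + 3 CO3^2-
Ksp = [La^3+]^2[CO3^2-]^3
With molar solubility s: [La^3+] = 2s, [CO3^2-] = 3s.
Ksp = (2s)^2(3s)^3 = 108s^5
Solving, s = (5.0 × 10^-35/108)^(1/5) = 5.41 × 10^-8 M
[La^3+] = 2s = 1.1 × 10^-7 M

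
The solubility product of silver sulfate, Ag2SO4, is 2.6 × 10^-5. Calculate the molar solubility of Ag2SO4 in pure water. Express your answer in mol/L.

Ag2SO4(s) ⇌ 2 Ag^+(aq) + SO4^2-(aq)
Ksp = [Ag^+]^2[SO4^2-]
Let s = molar solubility. Then [Ag^+] = 2s and [SO4^2-] = s.
So Ksp = (2s)^2 × s = 4s^3
Solving, s = (2.6 × 10^-5/4)^(1/3) = 1.9 × 10^-2 M

s ≈ 1.9 × 10^-2 M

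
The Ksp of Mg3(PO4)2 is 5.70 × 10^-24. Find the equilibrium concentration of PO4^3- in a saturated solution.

1.76e-5 M

Mg3(PO4)2(s) ⇌ 3 Mg^2+(aq) + 2 PO4^3-(aq)
Ksp = [Mg^2+]^3[PO4^3-]^2
If s mol/L of Mg3(PO4)2 dissolves, [Mg^2+] = 3s and [PO4^3-] = 2s.
Ksp = (3s)^3(2s)^2 = 108s^5
s = (5.70 × 10^-24 / 108)^(1/5) = 8.800 × 10^-6 M
[PO4^3-] = 2s = 1.76 × 10^-5 M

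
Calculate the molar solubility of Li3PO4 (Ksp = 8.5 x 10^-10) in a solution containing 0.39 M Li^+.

Li3PO4(s) ⇌ 3 Li^+(aq) + PO4^3-(aq)
Ksp = [Li^+]^3[PO4^3-]
Let s be the molar solubility in this solution. [Li^+] = 0.39 + 3s ≈ 0.39, [PO4^3-] = s (since the Li^+ already present dominates).
Ksp ≈ (0.39)^3 × s
s = 1.4 × 10^-8 M
Check: 3s = 4.3 × 10^-8 ≪ 0.39, so the approximation is valid.

s ≈ 1.4e-8 M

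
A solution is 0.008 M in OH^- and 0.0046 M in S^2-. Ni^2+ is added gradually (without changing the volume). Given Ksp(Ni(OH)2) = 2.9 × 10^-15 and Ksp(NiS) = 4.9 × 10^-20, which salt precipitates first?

NiS

Precipitation of each salt starts when its ion product equals its Ksp.
For Ni(OH)2: 2.9 × 10^-15 = (0.008)^2 × [Ni^2+]  ⇒  [Ni^2+] = 4.5 × 10^-11 M.
For NiS: 4.9 × 10^-20 = 0.0046 × [Ni^2+]  ⇒  [Ni^2+] = 1.1 × 10^-17 M.
The salt with the lower threshold [Ni^2+] precipitates first: NiS.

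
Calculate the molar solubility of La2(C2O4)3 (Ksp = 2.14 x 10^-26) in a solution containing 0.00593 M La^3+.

2.82e-8 M

La2(C2O4)3(s) ⇌ 2 La^3+ + 3 C2O4^2-
Ksp = [La^3+]^2[C2O4^2-]^3
Let s be the molar solubility in this solution. [La^3+] = 0.00593 + 2s ≈ 0.00593, [C2O4^2-] = 3s (Ksp is small, so little additional dissolves).
Ksp ≈ (0.00593)^2 × (3s)^3
s = 2.82 × 10^-8 M
Check: 2s = 5.6 x 10^-8 ≪ 0.00593, so the approximation is valid.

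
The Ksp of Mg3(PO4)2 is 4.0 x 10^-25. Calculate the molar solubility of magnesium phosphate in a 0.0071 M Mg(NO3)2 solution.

Mg3(PO4)2(s) <=> 3 Mg^2+(aq) + 2 PO4^3-(aq)
Ksp = [Mg^2+]^3[PO4^3-]^2
Let s be the molar solubility in this solution. [Mg^2+] = 0.0071 + 3s ≈ 0.0071, [PO4^3-] = 2s (since Mg^2+ from Mg(NO3)2 dominates).
Ksp ≈ (0.0071)^3 × (2s)^2
s = 5.3 × 10^-10 M
Check: 3s = 1.6 × 10^-9 ≪ 0.0071, so the approximation is valid.

5.3e-10 M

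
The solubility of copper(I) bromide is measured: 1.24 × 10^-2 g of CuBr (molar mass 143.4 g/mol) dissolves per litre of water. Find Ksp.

Molar solubility s = (1.24 × 10^-2 g/L) / (143.4 g/mol) = 8.647 × 10^-5 M.
CuBr(s) <=> Cu^+(aq) + Br^-(aq)
If s mol/L of CuBr dissolves, [Cu^+] = s and [Br^-] = s.
Ksp = [Cu^+][Br^-]
Ksp = (s)(s) = s^2
With s = 8.647 × 10^-5: Ksp = 7.48 x 10^-9

Ksp ≈ 7.48 x 10^-9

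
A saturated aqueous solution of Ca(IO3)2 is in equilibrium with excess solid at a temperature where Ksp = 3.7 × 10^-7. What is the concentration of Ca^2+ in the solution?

Ca(IO3)2(s) <=> Ca^2+(aq) + 2 IO3^-(aq)
Ksp = [Ca^2+][IO3^-]^2
With molar solubility s: [Ca^2+] = s, [IO3^-] = 2s.
Ksp = s(2s)^2 = 4s^3
Solving, s = (3.7 × 10^-7/4)^(1/3) = 4.52 × 10^-3 M
[Ca^2+] = s = 4.5 × 10^-3 M

[Ca^2+] ≈ 4.5 × 10^-3 M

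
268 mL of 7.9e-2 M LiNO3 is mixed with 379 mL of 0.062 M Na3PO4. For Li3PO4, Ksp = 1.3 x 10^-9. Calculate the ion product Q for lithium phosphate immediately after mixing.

Total volume = 268 + 379 = 647 mL.
[Li^+] = 7.9 × 10^-2 × (268/647) = 3.27 x 10^-2 M
[PO4^3-] = 6.2 × 10^-2 × (379/647) = 3.63 × 10^-2 M
Li3PO4(s) <=> 3 Li^+(aq) + PO4^3-(aq), so Q = [Li^+]^3[PO4^3-]
Q = (3.27 × 10^-2)^3(3.63 × 10^-2) = 1.3 x 10^-6
Q > Ksp, so Li3PO4 will precipitate.

Q ≈ 1.3 x 10^-6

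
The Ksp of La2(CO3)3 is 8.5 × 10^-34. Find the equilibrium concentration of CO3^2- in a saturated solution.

La2(CO3)3(s) ⇌ 2 La^3+(aq) + 3 CO3^2-(aq)
Ksp = [La^3+]^2[CO3^2-]^3
With molar solubility s: [La^3+] = 2s, [CO3^2-] = 3s.
So Ksp = (2s)^2 × (3s)^3 = 108s^5
s = (8.5 × 10^-34 / 108)^(1/5) = 9.53 × 10^-8 M
[CO3^2-] = 3s = 2.9 × 10^-7 M

2.9e-7 M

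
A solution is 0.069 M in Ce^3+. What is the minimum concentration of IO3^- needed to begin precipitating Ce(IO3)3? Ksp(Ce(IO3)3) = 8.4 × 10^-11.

[IO3^-] ≈ 1.1 x 10^-3 M

Ce(IO3)3(s) ⇌ Ce^3+(aq) + 3 IO3^-(aq)
Ksp = [Ce^3+][IO3^-]^3
Precipitation begins when Q = Ksp. With [Ce^3+] = 0.069 M:
8.4 × 10^-11 = (0.069) × [IO3^-]^3
[IO3^-] = (8.4 × 10^-11 / 6.9 × 10^-2)^(1/3) = 1.1 × 10^-3 M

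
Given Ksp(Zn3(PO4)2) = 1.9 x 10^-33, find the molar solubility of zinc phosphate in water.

Zn3(PO4)2(s) ⇌ 3 Zn^2+ + 2 PO4^3-
Ksp = [Zn^2+]^3[PO4^3-]^2
For each mole of Zn3(PO4)2 that dissolves: [Zn^2+] = 3s, [PO4^3-] = 2s.
So Ksp = (3s)^3 × (2s)^2 = 108s^5
s^5 = 1.9 x 10^-33 / 108, so s = 1.1 × 10^-7 M

s ≈ 1.1 × 10^-7 M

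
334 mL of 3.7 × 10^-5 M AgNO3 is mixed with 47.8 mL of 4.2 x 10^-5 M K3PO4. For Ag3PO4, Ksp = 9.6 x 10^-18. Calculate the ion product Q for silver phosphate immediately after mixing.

Q = 1.8e-19

Total volume = 334 + 47.8 = 381.8 mL.
[Ag^+] = 3.7 × 10^-5 × (334/381.8) = 3.24 x 10^-5 M
[PO4^3-] = 4.2 × 10^-5 × (47.8/381.8) = 5.26 × 10^-6 M
Ag3PO4(s) ⇌ 3 Ag^+(aq) + PO4^3-(aq), so Q = [Ag^+]^3[PO4^3-]
Q = (3.24 × 10^-5)^3(5.26 × 10^-6) = 1.8 x 10^-19
Q < Ksp, so no precipitate of Ag3PO4 forms.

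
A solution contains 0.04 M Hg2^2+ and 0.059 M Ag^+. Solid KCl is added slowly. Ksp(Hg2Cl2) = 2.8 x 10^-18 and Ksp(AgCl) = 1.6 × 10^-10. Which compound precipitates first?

AgCl

Each salt begins to precipitate when Q = Ksp, i.e. when [Cl^-] reaches its threshold.
For Hg2Cl2: 2.8 x 10^-18 = 0.04 × [Cl^-]^2  ⇒  [Cl^-] = 8.4 × 10^-9 M.
For AgCl: 1.6 × 10^-10 = 0.059 × [Cl^-]  ⇒  [Cl^-] = 2.7 × 10^-9 M.
The salt with the lower threshold [Cl^-] precipitates first: AgCl.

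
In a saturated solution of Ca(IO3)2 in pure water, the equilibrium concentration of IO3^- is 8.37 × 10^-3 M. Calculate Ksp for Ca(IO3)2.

Ca(IO3)2(s) ⇌ Ca^2+(aq) + 2 IO3^-(aq)
Stoichiometry gives [Ca^2+] = (1/2)[IO3^-] = 4.185 x 10^-3 M.
Ksp = [Ca^2+][IO3^-]^2
Ksp = 4.185 × 10^-3 × (8.37 × 10^-3)^2 = 2.93 × 10^-7

2.93 × 10^-7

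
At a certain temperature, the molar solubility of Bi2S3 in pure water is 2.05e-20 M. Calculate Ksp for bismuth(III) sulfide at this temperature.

Ksp ≈ 3.91 x 10^-97

Bi2S3(s) ⇌ 2 Bi^3+(aq) + 3 S^2-(aq)
With molar solubility s: [Bi^3+] = 2s, [S^2-] = 3s.
Ksp = [Bi^3+]^2[S^2-]^3
Substituting: Ksp = (2s)^2(3s)^3 = 108s^5
Ksp = 108 × (2.05 × 10^-20)^5 = 3.91 × 10^-97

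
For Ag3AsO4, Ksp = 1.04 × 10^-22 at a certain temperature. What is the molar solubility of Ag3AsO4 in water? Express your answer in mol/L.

s = 1.40e-6 M

Ag3AsO4(s) ⇌ 3 Ag^+(aq) + AsO4^3-(aq)
Ksp = [Ag^+]^3[AsO4^3-]
Let s = molar solubility. Then [Ag^+] = 3s and [AsO4^3-] = s.
Substituting: Ksp = (3s)^3s = 27s^4
s^4 = 1.04 × 10^-22 / 27, so s = 1.40 x 10^-6 M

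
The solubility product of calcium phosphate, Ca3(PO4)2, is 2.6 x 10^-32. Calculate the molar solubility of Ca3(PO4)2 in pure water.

s ≈ 1.9e-7 M

Ca3(PO4)2(s) ⇌ 3 Ca^2+(aq) + 2 PO4^3-(aq)
Ksp = [Ca^2+]^3[PO4^3-]^2
Let s = molar solubility. Then [Ca^2+] = 3s and [PO4^3-] = 2s.
Substituting: Ksp = (3s)^3(2s)^2 = 108s^5
s = (2.6 x 10^-32 / 108)^(1/5) = 1.9 × 10^-7 M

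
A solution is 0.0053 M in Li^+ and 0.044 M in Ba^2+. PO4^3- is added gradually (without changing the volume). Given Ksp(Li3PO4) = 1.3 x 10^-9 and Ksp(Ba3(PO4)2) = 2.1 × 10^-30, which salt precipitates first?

Ba3(PO4)2

Each salt begins to precipitate when Q = Ksp, i.e. when [PO4^3-] reaches its threshold.
For Li3PO4: 1.3 x 10^-9 = (0.0053)^3 × [PO4^3-]  ⇒  [PO4^3-] = 8.7 × 10^-3 M.
For Ba3(PO4)2: 2.1 × 10^-30 = (0.044)^3 × [PO4^3-]^2  ⇒  [PO4^3-] = 1.6 × 10^-13 M.
The salt with the lower threshold [PO4^3-] precipitates first: Ba3(PO4)2.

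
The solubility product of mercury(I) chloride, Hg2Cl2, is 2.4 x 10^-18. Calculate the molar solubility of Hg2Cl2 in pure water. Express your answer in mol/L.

s ≈ 8.4 × 10^-7 M

Hg2Cl2(s) <=> Hg2^2+ + 2 Cl^-
Ksp = [Hg2^2+][Cl^-]^2
If s mol/L of Hg2Cl2 dissolves, [Hg2^2+] = s and [Cl^-] = 2s.
Ksp = s(2s)^2 = 4s^3
Solving, s = (2.4 x 10^-18/4)^(1/3) = 8.4 x 10^-7 M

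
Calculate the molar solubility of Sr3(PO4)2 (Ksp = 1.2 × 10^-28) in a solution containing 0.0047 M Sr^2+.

s ≈ 1.7 × 10^-11 M

Sr3(PO4)2(s) <=> 3 Sr^2+ + 2 PO4^3-
Ksp = [Sr^2+]^3[PO4^3-]^2
Let s be the molar solubility in this solution. [Sr^2+] = 0.0047 + 3s ≈ 0.0047, [PO4^3-] = 2s (Ksp is small, so little additional dissolves).
Ksp ≈ (0.0047)^3 × (2s)^2
s = 1.7 × 10^-11 M
Check: 3s = 5.1 x 10^-11 ≪ 0.0047, so the approximation is valid.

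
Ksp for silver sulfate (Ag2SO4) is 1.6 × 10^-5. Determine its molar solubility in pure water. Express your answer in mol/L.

1.6 × 10^-2 M

Ag2SO4(s) ⇌ 2 Ag^+(aq) + SO4^2-(aq)
Ksp = [Ag^+]^2[SO4^2-]
If s mol/L of Ag2SO4 dissolves, [Ag^+] = 2s and [SO4^2-] = s.
Ksp = (2s)^2s = 4s^3
Solving, s = (1.6 × 10^-5/4)^(1/3) = 1.6 × 10^-2 M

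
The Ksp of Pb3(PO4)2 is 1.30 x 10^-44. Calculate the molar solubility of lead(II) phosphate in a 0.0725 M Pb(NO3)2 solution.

s ≈ 2.92 × 10^-21 M

Pb3(PO4)2(s) ⇌ 3 Pb^2+ + 2 PO4^3-
Ksp = [Pb^2+]^3[PO4^3-]^2
Let s = moles of Pb3(PO4)2 that dissolve per litre. [Pb^2+] = 0.0725 + 3s ≈ 0.0725, [PO4^3-] = 2s (since Pb^2+ from Pb(NO3)2 dominates).
Ksp ≈ (0.0725)^3 × (2s)^2
s = 2.92 × 10^-21 M
Check: 3s = 8.8 × 10^-21 ≪ 0.0725, so the approximation is valid.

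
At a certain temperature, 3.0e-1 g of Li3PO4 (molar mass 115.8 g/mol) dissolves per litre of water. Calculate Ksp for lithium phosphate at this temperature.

Molar solubility s = (3.0 x 10^-1 g/L) / (115.8 g/mol) = 2.59 × 10^-3 M.
Li3PO4(s) ⇌ 3 Li^+ + PO4^3-
For each mole of Li3PO4 that dissolves: [Li^+] = 3s, [PO4^3-] = s.
Ksp = [Li^+]^3[PO4^3-]
Ksp = (3s)^3s = 27s^4
With s = 2.59 x 10^-3: Ksp = 1.2 × 10^-9

Ksp = 1.2e-9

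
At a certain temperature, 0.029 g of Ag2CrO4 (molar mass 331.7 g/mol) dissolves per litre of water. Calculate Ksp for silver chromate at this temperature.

Molar solubility s = (2.9 × 10^-2 g/L) / (331.7 g/mol) = 8.74 x 10^-5 M.
Ag2CrO4(s) <=> 2 Ag^+ + CrO4^2-
For each mole of Ag2CrO4 that dissolves: [Ag^+] = 2s, [CrO4^2-] = s.
Ksp = [Ag^+]^2[CrO4^2-]
Ksp = (2s)^2s = 4s^3
Ksp = 4 × (8.74 × 10^-5)^3 = 2.7 × 10^-12

2.7 × 10^-12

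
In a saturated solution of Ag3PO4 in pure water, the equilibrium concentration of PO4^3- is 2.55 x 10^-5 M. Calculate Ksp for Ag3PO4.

Ag3PO4(s) ⇌ 3 Ag^+(aq) + PO4^3-(aq)
Stoichiometry gives [Ag^+] = (3/1)[PO4^3-] = 7.650 × 10^-5 M.
Ksp = [Ag^+]^3[PO4^3-]
Ksp = (7.650 × 10^-5)^3 × 2.55 x 10^-5 = 1.14 x 10^-17

Ksp = 1.14 x 10^-17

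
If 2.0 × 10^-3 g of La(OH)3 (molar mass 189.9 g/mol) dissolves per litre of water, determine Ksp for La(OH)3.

Molar solubility s = (2.0 × 10^-3 g/L) / (189.9 g/mol) = 1.05 x 10^-5 M.
La(OH)3(s) <=> La^3+ + 3 OH^-
If s mol/L of La(OH)3 dissolves, [La^3+] = s and [OH^-] = 3s.
Ksp = [La^3+][OH^-]^3
Substituting: Ksp = s(3s)^3 = 27s^4
With s = 1.05 × 10^-5: Ksp = 3.3 × 10^-19

Ksp ≈ 3.3 × 10^-19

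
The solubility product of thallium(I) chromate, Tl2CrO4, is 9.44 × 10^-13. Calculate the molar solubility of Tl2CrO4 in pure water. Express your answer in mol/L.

6.18 × 10^-5 M

Tl2CrO4(s) ⇌ 2 Tl^+(aq) + CrO4^2-(aq)
Ksp = [Tl^+]^2[CrO4^2-]
If s mol/L of Tl2CrO4 dissolves, [Tl^+] = 2s and [CrO4^2-] = s.
Substituting: Ksp = (2s)^2s = 4s^3
s = (9.44 × 10^-13 / 4)^(1/3) = 6.18 × 10^-5 M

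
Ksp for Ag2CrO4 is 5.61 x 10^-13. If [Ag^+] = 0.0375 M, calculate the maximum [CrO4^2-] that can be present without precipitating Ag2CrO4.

Ag2CrO4(s) ⇌ 2 Ag^+(aq) + CrO4^2-(aq)
Ksp = [Ag^+]^2[CrO4^2-]
Precipitation begins when Q = Ksp. With [Ag^+] = 0.0375 M:
5.61 x 10^-13 = (0.0375)^2 × [CrO4^2-]
[CrO4^2-] = (5.61 x 10^-13 / 1.406 x 10^-3) = 3.99 × 10^-10 M

[CrO4^2-] = 3.99 × 10^-10 M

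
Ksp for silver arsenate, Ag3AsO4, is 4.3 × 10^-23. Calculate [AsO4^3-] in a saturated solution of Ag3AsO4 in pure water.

Ag3AsO4(s) <=> 3 Ag^+ + AsO4^3-
Ksp = [Ag^+]^3[AsO4^3-]
With molar solubility s: [Ag^+] = 3s, [AsO4^3-] = s.
Substituting: Ksp = (3s)^3s = 27s^4
s^4 = 4.3 × 10^-23 / 27, so s = 1.12 x 10^-6 M
[AsO4^3-] = s = 1.1 x 10^-6 M

[AsO4^3-] ≈ 1.1 × 10^-6 M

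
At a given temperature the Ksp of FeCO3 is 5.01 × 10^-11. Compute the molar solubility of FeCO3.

s ≈ 7.08e-6 M

FeCO3(s) ⇌ Fe^2+ + CO3^2-
Ksp = [Fe^2+][CO3^2-]
With molar solubility s: [Fe^2+] = s, [CO3^2-] = s.
Ksp = s × s = s^2
s = √(5.01 × 10^-11) = 7.08 × 10^-6 M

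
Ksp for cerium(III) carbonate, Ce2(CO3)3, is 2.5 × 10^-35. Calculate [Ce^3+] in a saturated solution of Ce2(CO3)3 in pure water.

Ce2(CO3)3(s) ⇌ 2 Ce^3+(aq) + 3 CO3^2-(aq)
Ksp = [Ce^3+]^2[CO3^2-]^3
Let s = molar solubility. Then [Ce^3+] = 2s and [CO3^2-] = 3s.
So Ksp = (2s)^2 × (3s)^3 = 108s^5
Solving, s = (2.5 × 10^-35/108)^(1/5) = 4.71 × 10^-8 M
[Ce^3+] = 2s = 9.4 × 10^-8 M

[Ce^3+] = 9.4 × 10^-8 M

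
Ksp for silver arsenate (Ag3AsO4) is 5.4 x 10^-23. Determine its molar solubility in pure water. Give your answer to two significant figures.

Ag3AsO4(s) ⇌ 3 Ag^+(aq) + AsO4^3-(aq)
Ksp = [Ag^+]^3[AsO4^3-]
Let s = molar solubility. Then [Ag^+] = 3s and [AsO4^3-] = s.
Ksp = (3s)^3s = 27s^4
s^4 = 5.4 x 10^-23 / 27, so s = 1.2 × 10^-6 M

s ≈ 1.2e-6 M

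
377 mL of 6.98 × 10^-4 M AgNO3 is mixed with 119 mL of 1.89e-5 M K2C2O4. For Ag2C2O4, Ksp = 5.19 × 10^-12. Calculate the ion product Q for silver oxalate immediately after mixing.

Total volume = 377 + 119 = 496 mL.
[Ag^+] = 6.98 × 10^-4 × (377/496) = 5.305 × 10^-4 M
[C2O4^2-] = 1.89 × 10^-5 × (119/496) = 4.534 × 10^-6 M
Ag2C2O4(s) ⇌ 2 Ag^+(aq) + C2O4^2-(aq), so Q = [Ag^+]^2[C2O4^2-]
Q = (5.305 × 10^-4)^2(4.534 x 10^-6) = 1.28 × 10^-12
Q < Ksp, so no precipitate of Ag2C2O4 forms.

1.28 x 10^-12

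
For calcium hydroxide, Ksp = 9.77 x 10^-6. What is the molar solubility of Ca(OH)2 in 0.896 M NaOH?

1.22 × 10^-5 M

Ca(OH)2(s) <=> Ca^2+(aq) + 2 OH^-(aq)
Ksp = [Ca^2+][OH^-]^2
Let s be the molar solubility in this solution. [Ca^2+] = s, [OH^-] = 0.896 + 2s ≈ 0.896 (common-ion effect: OH^- is already 0.896 M).
Ksp ≈ s × (0.896)^2
s = 1.22 × 10^-5 M
Check: 2s = 2.4 × 10^-5 ≪ 0.896, so the approximation is valid.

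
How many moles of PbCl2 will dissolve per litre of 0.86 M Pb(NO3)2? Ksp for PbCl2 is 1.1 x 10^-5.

PbCl2(s) <=> Pb^2+ + 2 Cl^-
Ksp = [Pb^2+][Cl^-]^2
If s mol/L dissolves here, [Pb^2+] = 0.86 + s ≈ 0.86, [Cl^-] = 2s (Ksp is small, so little additional dissolves).
Ksp ≈ 0.86 × (2s)^2
s = 1.8 × 10^-3 M
Check: s = 1.8 × 10^-3 ≪ 0.86, so the approximation is valid.

s ≈ 1.8 × 10^-3 M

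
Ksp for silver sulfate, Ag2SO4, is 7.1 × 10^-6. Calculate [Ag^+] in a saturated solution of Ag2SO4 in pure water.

Ag2SO4(s) ⇌ 2 Ag^+ + SO4^2-
Ksp = [Ag^+]^2[SO4^2-]
If s mol/L of Ag2SO4 dissolves, [Ag^+] = 2s and [SO4^2-] = s.
So Ksp = (2s)^2 × s = 4s^3
s = (7.1 × 10^-6 / 4)^(1/3) = 1.21 x 10^-2 M
[Ag^+] = 2s = 2.4 x 10^-2 M

[Ag^+] = 2.4 × 10^-2 M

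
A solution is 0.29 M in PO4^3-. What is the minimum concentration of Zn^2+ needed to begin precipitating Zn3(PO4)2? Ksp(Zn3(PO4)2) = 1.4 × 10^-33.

[Zn^2+] = 2.6e-11 M

Zn3(PO4)2(s) ⇌ 3 Zn^2+(aq) + 2 PO4^3-(aq)
Ksp = [Zn^2+]^3[PO4^3-]^2
Precipitation begins when Q = Ksp. With [PO4^3-] = 0.29 M:
1.4 × 10^-33 = (0.29)^2 × [Zn^2+]^3
[Zn^2+] = (1.4 × 10^-33 / 8.41 × 10^-2)^(1/3) = 2.6 x 10^-11 M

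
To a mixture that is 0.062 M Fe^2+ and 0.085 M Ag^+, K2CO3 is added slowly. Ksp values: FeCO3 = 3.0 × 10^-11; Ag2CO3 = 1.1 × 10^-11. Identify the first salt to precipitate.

Each salt begins to precipitate when Q = Ksp, i.e. when [CO3^2-] reaches its threshold.
For FeCO3: 3.0 × 10^-11 = 0.062 × [CO3^2-]  ⇒  [CO3^2-] = 4.8 × 10^-10 M.
For Ag2CO3: 1.1 × 10^-11 = (0.085)^2 × [CO3^2-]  ⇒  [CO3^2-] = 1.5 x 10^-9 M.
The salt with the lower threshold [CO3^2-] precipitates first: FeCO3.

FeCO3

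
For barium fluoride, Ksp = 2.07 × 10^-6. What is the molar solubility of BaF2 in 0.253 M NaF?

BaF2(s) ⇌ Ba^2+(aq) + 2 F^-(aq)
Ksp = [Ba^2+][F^-]^2
Let s be the molar solubility in this solution. [Ba^2+] = s, [F^-] = 0.253 + 2s ≈ 0.253 (common-ion effect: F^- is already 0.253 M).
Ksp ≈ s × (0.253)^2
s = 3.23 x 10^-5 M
Check: 2s = 6.5 x 10^-5 ≪ 0.253, so the approximation is valid.

s ≈ 3.23 x 10^-5 M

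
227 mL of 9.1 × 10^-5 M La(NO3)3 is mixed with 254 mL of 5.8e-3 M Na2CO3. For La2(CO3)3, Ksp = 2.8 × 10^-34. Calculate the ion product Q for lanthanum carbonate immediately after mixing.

5.3 x 10^-17

Total volume = 227 + 254 = 481 mL.
[La^3+] = 9.1 × 10^-5 × (227/481) = 4.29 × 10^-5 M
[CO3^2-] = 5.8 × 10^-3 × (254/481) = 3.06 x 10^-3 M
La2(CO3)3(s) ⇌ 2 La^3+(aq) + 3 CO3^2-(aq), so Q = [La^3+]^2[CO3^2-]^3
Q = (4.29 × 10^-5)^2(3.06 x 10^-3)^3 = 5.3 × 10^-17
Q > Ksp, so La2(CO3)3 will precipitate.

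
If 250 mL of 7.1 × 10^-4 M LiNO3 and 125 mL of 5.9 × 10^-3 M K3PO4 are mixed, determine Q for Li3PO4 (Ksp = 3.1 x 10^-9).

Total volume = 250 + 125 = 375 mL.
[Li^+] = 7.1 × 10^-4 × (250/375) = 4.73 × 10^-4 M
[PO4^3-] = 5.9 × 10^-3 × (125/375) = 1.97 x 10^-3 M
Li3PO4(s) ⇌ 3 Li^+ + PO4^3-, so Q = [Li^+]^3[PO4^3-]
Q = (4.73 x 10^-4)^3(1.97 x 10^-3) = 2.1 x 10^-13
Q < Ksp, so no precipitate of Li3PO4 forms.

Q = 2.1e-13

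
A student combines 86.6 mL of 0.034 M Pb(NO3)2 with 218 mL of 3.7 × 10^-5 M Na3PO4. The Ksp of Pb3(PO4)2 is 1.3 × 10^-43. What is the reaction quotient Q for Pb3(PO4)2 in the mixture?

Q ≈ 6.3 x 10^-16

Total volume = 86.6 + 218 = 304.6 mL.
[Pb^2+] = 3.4 x 10^-2 × (86.6/304.6) = 9.67 × 10^-3 M
[PO4^3-] = 3.7 × 10^-5 × (218/304.6) = 2.65 x 10^-5 M
Pb3(PO4)2(s) ⇌ 3 Pb^2+(aq) + 2 PO4^3-(aq), so Q = [Pb^2+]^3[PO4^3-]^2
Q = (9.67 × 10^-3)^3(2.65 × 10^-5)^2 = 6.3 × 10^-16
Q > Ksp, so Pb3(PO4)2 will precipitate.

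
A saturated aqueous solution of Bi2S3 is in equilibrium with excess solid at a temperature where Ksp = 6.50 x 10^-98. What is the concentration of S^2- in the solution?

Bi2S3(s) ⇌ 2 Bi^3+ + 3 S^2-
Ksp = [Bi^3+]^2[S^2-]^3
Let s = molar solubility. Then [Bi^3+] = 2s and [S^2-] = 3s.
Substituting: Ksp = (2s)^2(3s)^3 = 108s^5
s = (6.50 x 10^-98 / 108)^(1/5) = 1.432 × 10^-20 M
[S^2-] = 3s = 4.30 × 10^-20 M

[S^2-] = 4.30 × 10^-20 M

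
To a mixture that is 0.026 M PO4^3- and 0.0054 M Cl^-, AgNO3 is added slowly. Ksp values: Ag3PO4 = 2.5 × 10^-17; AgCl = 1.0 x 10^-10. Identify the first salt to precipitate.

Precipitation of each salt starts when its ion product equals its Ksp.
For Ag3PO4: 2.5 × 10^-17 = 0.026 × [Ag^+]^3  ⇒  [Ag^+] = 9.9 × 10^-6 M.
For AgCl: 1.0 x 10^-10 = 0.0054 × [Ag^+]  ⇒  [Ag^+] = 1.9 x 10^-8 M.
The salt with the lower threshold [Ag^+] precipitates first: AgCl.

AgCl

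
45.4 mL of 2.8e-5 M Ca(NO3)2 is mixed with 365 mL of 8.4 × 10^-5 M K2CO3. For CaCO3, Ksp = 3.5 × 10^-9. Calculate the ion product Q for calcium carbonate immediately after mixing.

Total volume = 45.4 + 365 = 410.4 mL.
[Ca^2+] = 2.8 × 10^-5 × (45.4/410.4) = 3.10 × 10^-6 M
[CO3^2-] = 8.4 × 10^-5 × (365/410.4) = 7.47 x 10^-5 M
CaCO3(s) ⇌ Ca^2+(aq) + CO3^2-(aq), so Q = [Ca^2+][CO3^2-]
Q = (3.10 × 10^-6)(7.47 x 10^-5) = 2.3 × 10^-10
Q < Ksp, so no precipitate of CaCO3 forms.

Q ≈ 2.3e-10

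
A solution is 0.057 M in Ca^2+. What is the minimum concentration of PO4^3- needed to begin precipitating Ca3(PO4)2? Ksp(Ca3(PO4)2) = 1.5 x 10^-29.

[PO4^3-] = 2.8 × 10^-13 M

Ca3(PO4)2(s) ⇌ 3 Ca^2+(aq) + 2 PO4^3-(aq)
Ksp = [Ca^2+]^3[PO4^3-]^2
Precipitation begins when Q = Ksp. With [Ca^2+] = 0.057 M:
1.5 x 10^-29 = (0.057)^3 × [PO4^3-]^2
[PO4^3-] = (1.5 x 10^-29 / 1.85 x 10^-4)^(1/2) = 2.8 x 10^-13 M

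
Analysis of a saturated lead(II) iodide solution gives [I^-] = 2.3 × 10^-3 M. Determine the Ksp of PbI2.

PbI2(s) ⇌ Pb^2+ + 2 I^-
Stoichiometry gives [Pb^2+] = (1/2)[I^-] = 1.15 × 10^-3 M.
Ksp = [Pb^2+][I^-]^2
Ksp = 1.15 × 10^-3 × (2.3 × 10^-3)^2 = 6.1 × 10^-9

Ksp ≈ 6.1e-9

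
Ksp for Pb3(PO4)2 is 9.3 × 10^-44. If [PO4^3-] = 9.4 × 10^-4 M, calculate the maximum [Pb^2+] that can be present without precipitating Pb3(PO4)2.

[Pb^2+] ≈ 4.7 × 10^-13 M

Pb3(PO4)2(s) ⇌ 3 Pb^2+(aq) + 2 PO4^3-(aq)
Ksp = [Pb^2+]^3[PO4^3-]^2
Precipitation begins when Q = Ksp. With [PO4^3-] = 9.4 × 10^-4 M:
9.3 × 10^-44 = (9.4 × 10^-4)^2 × [Pb^2+]^3
[Pb^2+] = (9.3 × 10^-44 / 8.84 x 10^-7)^(1/3) = 4.7 x 10^-13 M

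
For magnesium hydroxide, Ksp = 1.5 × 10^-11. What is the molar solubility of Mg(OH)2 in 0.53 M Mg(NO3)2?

Mg(OH)2(s) <=> Mg^2+(aq) + 2 OH^-(aq)
Ksp = [Mg^2+][OH^-]^2
If s mol/L dissolves here, [Mg^2+] = 0.53 + s ≈ 0.53, [OH^-] = 2s (Ksp is small, so little additional dissolves).
Ksp ≈ 0.53 × (2s)^2
s = 2.7 × 10^-6 M
Check: s = 2.7 × 10^-6 ≪ 0.53, so the approximation is valid.

2.7e-6 M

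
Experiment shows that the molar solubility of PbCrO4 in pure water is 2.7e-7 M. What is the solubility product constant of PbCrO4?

Ksp ≈ 7.3e-14

PbCrO4(s) <=> Pb^2+ + CrO4^2-
Let s = molar solubility. Then [Pb^2+] = s and [CrO4^2-] = s.
Ksp = [Pb^2+][CrO4^2-]
Ksp = (s)(s) = s^2
Ksp = (2.7 x 10^-7)^2 = 7.3 × 10^-14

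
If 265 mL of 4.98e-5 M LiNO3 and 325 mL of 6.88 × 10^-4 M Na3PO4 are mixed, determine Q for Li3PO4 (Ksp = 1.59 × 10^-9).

Total volume = 265 + 325 = 590 mL.
[Li^+] = 4.98 × 10^-5 × (265/590) = 2.237 x 10^-5 M
[PO4^3-] = 6.88 × 10^-4 × (325/590) = 3.790 × 10^-4 M
Li3PO4(s) <=> 3 Li^+(aq) + PO4^3-(aq), so Q = [Li^+]^3[PO4^3-]
Q = (2.237 × 10^-5)^3(3.790 x 10^-4) = 4.24 × 10^-18
Q < Ksp, so no precipitate of Li3PO4 forms.

4.24 × 10^-18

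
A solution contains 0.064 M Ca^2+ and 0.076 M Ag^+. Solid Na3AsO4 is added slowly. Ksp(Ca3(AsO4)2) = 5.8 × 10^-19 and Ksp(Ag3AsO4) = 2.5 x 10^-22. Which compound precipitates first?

Ag3AsO4

Each salt begins to precipitate when Q = Ksp, i.e. when [AsO4^3-] reaches its threshold.
For Ca3(AsO4)2: 5.8 × 10^-19 = (0.064)^3 × [AsO4^3-]^2  ⇒  [AsO4^3-] = 4.7 × 10^-8 M.
For Ag3AsO4: 2.5 x 10^-22 = (0.076)^3 × [AsO4^3-]  ⇒  [AsO4^3-] = 5.7 × 10^-19 M.
The salt with the lower threshold [AsO4^3-] precipitates first: Ag3AsO4.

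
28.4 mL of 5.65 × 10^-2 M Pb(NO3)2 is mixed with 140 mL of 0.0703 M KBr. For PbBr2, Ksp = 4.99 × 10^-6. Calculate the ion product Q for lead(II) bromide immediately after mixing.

Total volume = 28.4 + 140 = 168.4 mL.
[Pb^2+] = 5.65 × 10^-2 × (28.4/168.4) = 9.529 × 10^-3 M
[Br^-] = 7.03 × 10^-2 × (140/168.4) = 5.844 × 10^-2 M
PbBr2(s) ⇌ Pb^2+ + 2 Br^-, so Q = [Pb^2+][Br^-]^2
Q = (9.529 × 10^-3)(5.844 × 10^-2)^2 = 3.25 × 10^-5
Q > Ksp, so PbBr2 will precipitate.

Q = 3.25e-5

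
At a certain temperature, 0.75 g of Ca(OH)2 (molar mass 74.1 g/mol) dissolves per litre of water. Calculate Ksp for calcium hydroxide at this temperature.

Ksp ≈ 4.1 × 10^-6

Molar solubility s = (7.5 × 10^-1 g/L) / (74.1 g/mol) = 1.01 × 10^-2 M.
Ca(OH)2(s) <=> Ca^2+ + 2 OH^-
If s mol/L of Ca(OH)2 dissolves, [Ca^2+] = s and [OH^-] = 2s.
Ksp = [Ca^2+][OH^-]^2
So Ksp = s × (2s)^2 = 4s^3
Ksp = 4 × (1.01 × 10^-2)^3 = 4.1 x 10^-6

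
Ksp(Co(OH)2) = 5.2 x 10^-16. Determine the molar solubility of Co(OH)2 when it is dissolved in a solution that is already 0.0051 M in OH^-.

Co(OH)2(s) ⇌ Co^2+(aq) + 2 OH^-(aq)
Ksp = [Co^2+][OH^-]^2
If s mol/L dissolves here, [Co^2+] = s, [OH^-] = 0.0051 + 2s ≈ 0.0051 (since the OH^- already present dominates).
Ksp ≈ s × (0.0051)^2
s = 2.0 × 10^-11 M
Check: 2s = 4.0 × 10^-11 ≪ 0.0051, so the approximation is valid.

s ≈ 2.0 × 10^-11 M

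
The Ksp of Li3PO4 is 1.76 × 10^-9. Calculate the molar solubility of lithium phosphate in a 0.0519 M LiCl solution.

s ≈ 1.26 × 10^-5 M

Li3PO4(s) ⇌ 3 Li^+ + PO4^3-
Ksp = [Li^+]^3[PO4^3-]
Let s be the molar solubility in this solution. [Li^+] = 0.0519 + 3s ≈ 0.0519, [PO4^3-] = s (Ksp is small, so little additional dissolves).
Ksp ≈ (0.0519)^3 × s
s = 1.26 × 10^-5 M
Check: 3s = 3.8 × 10^-5 ≪ 0.0519, so the approximation is valid.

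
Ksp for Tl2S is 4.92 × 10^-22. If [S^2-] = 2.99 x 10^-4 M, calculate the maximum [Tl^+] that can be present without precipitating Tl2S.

Tl2S(s) ⇌ 2 Tl^+(aq) + S^2-(aq)
Ksp = [Tl^+]^2[S^2-]
Precipitation begins when Q = Ksp. With [S^2-] = 2.99 x 10^-4 M:
4.92 × 10^-22 = (2.99 x 10^-4) × [Tl^+]^2
[Tl^+] = (4.92 × 10^-22 / 2.99 × 10^-4)^(1/2) = 1.28 × 10^-9 M

[Tl^+] ≈ 1.28 x 10^-9 M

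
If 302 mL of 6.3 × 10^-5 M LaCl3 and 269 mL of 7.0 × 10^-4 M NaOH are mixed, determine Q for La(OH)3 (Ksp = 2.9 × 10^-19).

Q = 1.2 x 10^-15

Total volume = 302 + 269 = 571 mL.
[La^3+] = 6.3 x 10^-5 × (302/571) = 3.33 × 10^-5 M
[OH^-] = 7.0 × 10^-4 × (269/571) = 3.30 x 10^-4 M
La(OH)3(s) ⇌ La^3+ + 3 OH^-, so Q = [La^3+][OH^-]^3
Q = (3.33 × 10^-5)(3.30 × 10^-4)^3 = 1.2 × 10^-15
Q > Ksp, so La(OH)3 will precipitate.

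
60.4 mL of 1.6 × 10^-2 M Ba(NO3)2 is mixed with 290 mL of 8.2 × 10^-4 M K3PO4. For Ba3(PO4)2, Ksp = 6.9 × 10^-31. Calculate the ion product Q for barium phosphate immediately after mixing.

9.7 x 10^-15

Total volume = 60.4 + 290 = 350.4 mL.
[Ba^2+] = 1.6 × 10^-2 × (60.4/350.4) = 2.76 × 10^-3 M
[PO4^3-] = 8.2 × 10^-4 × (290/350.4) = 6.79 × 10^-4 M
Ba3(PO4)2(s) ⇌ 3 Ba^2+(aq) + 2 PO4^3-(aq), so Q = [Ba^2+]^3[PO4^3-]^2
Q = (2.76 x 10^-3)^3(6.79 × 10^-4)^2 = 9.7 × 10^-15
Q > Ksp, so Ba3(PO4)2 will precipitate.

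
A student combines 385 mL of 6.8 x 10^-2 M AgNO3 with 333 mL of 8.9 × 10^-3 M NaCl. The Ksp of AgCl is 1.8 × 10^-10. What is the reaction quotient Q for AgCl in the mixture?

1.5 x 10^-4

Total volume = 385 + 333 = 718 mL.
[Ag^+] = 6.8 × 10^-2 × (385/718) = 3.65 × 10^-2 M
[Cl^-] = 8.9 x 10^-3 × (333/718) = 4.13 × 10^-3 M
AgCl(s) <=> Ag^+ + Cl^-, so Q = [Ag^+][Cl^-]
Q = (3.65 x 10^-2)(4.13 × 10^-3) = 1.5 × 10^-4
Q > Ksp, so AgCl will precipitate.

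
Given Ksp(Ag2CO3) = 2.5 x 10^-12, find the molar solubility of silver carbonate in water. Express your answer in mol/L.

s = 8.5 x 10^-5 M

Ag2CO3(s) ⇌ 2 Ag^+(aq) + CO3^2-(aq)
Ksp = [Ag^+]^2[CO3^2-]
For each mole of Ag2CO3 that dissolves: [Ag^+] = 2s, [CO3^2-] = s.
Ksp = (2s)^2s = 4s^3
s = (2.5 x 10^-12 / 4)^(1/3) = 8.5 x 10^-5 M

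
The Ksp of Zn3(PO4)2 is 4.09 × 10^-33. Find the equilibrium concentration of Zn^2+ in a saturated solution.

[Zn^2+] ≈ 3.92 × 10^-7 M

Zn3(PO4)2(s) ⇌ 3 Zn^2+ + 2 PO4^3-
Ksp = [Zn^2+]^3[PO4^3-]^2
Let s = molar solubility. Then [Zn^2+] = 3s and [PO4^3-] = 2s.
Ksp = (3s)^3(2s)^2 = 108s^5
s^5 = 4.09 × 10^-33 / 108, so s = 1.305 x 10^-7 M
[Zn^2+] = 3s = 3.92 × 10^-7 M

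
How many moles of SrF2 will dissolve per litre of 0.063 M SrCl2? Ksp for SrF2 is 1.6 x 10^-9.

SrF2(s) ⇌ Sr^2+ + 2 F^-
Ksp = [Sr^2+][F^-]^2
If s mol/L dissolves here, [Sr^2+] = 0.063 + s ≈ 0.063, [F^-] = 2s (common-ion effect: Sr^2+ is already 0.063 M).
Ksp ≈ 0.063 × (2s)^2
s = 8.0 × 10^-5 M
Check: s = 8.0 × 10^-5 ≪ 0.063, so the approximation is valid.

s ≈ 8.0 × 10^-5 M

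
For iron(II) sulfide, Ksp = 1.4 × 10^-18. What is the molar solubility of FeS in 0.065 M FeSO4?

FeS(s) <=> Fe^2+ + S^2-
Ksp = [Fe^2+][S^2-]
Let s be the molar solubility in this solution. [Fe^2+] = 0.065 + s ≈ 0.065, [S^2-] = s (Ksp is small, so little additional dissolves).
Ksp ≈ 0.065 × s
s = 2.2 x 10^-17 M
Check: s = 2.2 × 10^-17 ≪ 0.065, so the approximation is valid.

s ≈ 2.2 x 10^-17 M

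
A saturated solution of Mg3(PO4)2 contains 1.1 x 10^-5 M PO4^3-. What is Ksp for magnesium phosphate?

Mg3(PO4)2(s) <=> 3 Mg^2+(aq) + 2 PO4^3-(aq)
Stoichiometry gives [Mg^2+] = (3/2)[PO4^3-] = 1.65 × 10^-5 M.
Ksp = [Mg^2+]^3[PO4^3-]^2
Ksp = (1.65 × 10^-5)^3 × (1.1 x 10^-5)^2 = 5.4 × 10^-25

5.4e-25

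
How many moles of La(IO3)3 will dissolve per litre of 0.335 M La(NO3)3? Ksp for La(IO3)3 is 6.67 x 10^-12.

s ≈ 9.03e-5 M

La(IO3)3(s) ⇌ La^3+(aq) + 3 IO3^-(aq)
Ksp = [La^3+][IO3^-]^3
Let s be the molar solubility in this solution. [La^3+] = 0.335 + s ≈ 0.335, [IO3^-] = 3s (common-ion effect: La^3+ is already 0.335 M).
Ksp ≈ 0.335 × (3s)^3
s = 9.03 × 10^-5 M
Check: s = 9.0 × 10^-5 ≪ 0.335, so the approximation is valid.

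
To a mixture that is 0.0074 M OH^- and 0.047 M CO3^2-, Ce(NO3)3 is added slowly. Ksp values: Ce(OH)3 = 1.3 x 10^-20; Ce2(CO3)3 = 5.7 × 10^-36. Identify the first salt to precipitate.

Precipitation of each salt starts when its ion product equals its Ksp.
For Ce(OH)3: 1.3 x 10^-20 = (0.0074)^3 × [Ce^3+]  ⇒  [Ce^3+] = 3.2 x 10^-14 M.
For Ce2(CO3)3: 5.7 × 10^-36 = (0.047)^3 × [Ce^3+]^2  ⇒  [Ce^3+] = 2.3 × 10^-16 M.
The salt with the lower threshold [Ce^3+] precipitates first: Ce2(CO3)3.

Ce2(CO3)3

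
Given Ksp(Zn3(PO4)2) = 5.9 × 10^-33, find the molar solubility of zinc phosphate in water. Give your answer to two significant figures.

Zn3(PO4)2(s) ⇌ 3 Zn^2+(aq) + 2 PO4^3-(aq)
Ksp = [Zn^2+]^3[PO4^3-]^2
Let s = molar solubility. Then [Zn^2+] = 3s and [PO4^3-] = 2s.
Ksp = (3s)^3(2s)^2 = 108s^5
s = (5.9 × 10^-33 / 108)^(1/5) = 1.4 × 10^-7 M

s ≈ 1.4 × 10^-7 M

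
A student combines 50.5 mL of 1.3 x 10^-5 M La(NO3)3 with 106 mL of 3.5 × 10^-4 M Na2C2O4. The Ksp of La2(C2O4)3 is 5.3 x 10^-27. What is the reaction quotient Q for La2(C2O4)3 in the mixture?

2.3 × 10^-22

Total volume = 50.5 + 106 = 156.5 mL.
[La^3+] = 1.3 x 10^-5 × (50.5/156.5) = 4.19 × 10^-6 M
[C2O4^2-] = 3.5 × 10^-4 × (106/156.5) = 2.37 × 10^-4 M
La2(C2O4)3(s) <=> 2 La^3+(aq) + 3 C2O4^2-(aq), so Q = [La^3+]^2[C2O4^2-]^3
Q = (4.19 × 10^-6)^2(2.37 x 10^-4)^3 = 2.3 × 10^-22
Q > Ksp, so La2(C2O4)3 will precipitate.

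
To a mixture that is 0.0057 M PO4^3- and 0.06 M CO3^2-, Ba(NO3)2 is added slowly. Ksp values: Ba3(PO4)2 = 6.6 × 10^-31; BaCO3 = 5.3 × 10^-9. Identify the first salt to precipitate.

Ba3(PO4)2

Each salt begins to precipitate when Q = Ksp, i.e. when [Ba^2+] reaches its threshold.
For Ba3(PO4)2: 6.6 × 10^-31 = (0.0057)^2 × [Ba^2+]^3  ⇒  [Ba^2+] = 2.7 × 10^-9 M.
For BaCO3: 5.3 × 10^-9 = 0.06 × [Ba^2+]  ⇒  [Ba^2+] = 8.8 x 10^-8 M.
The salt with the lower threshold [Ba^2+] precipitates first: Ba3(PO4)2.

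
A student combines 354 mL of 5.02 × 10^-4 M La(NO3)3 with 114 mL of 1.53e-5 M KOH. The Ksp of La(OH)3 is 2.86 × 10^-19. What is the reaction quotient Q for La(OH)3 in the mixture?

Total volume = 354 + 114 = 468 mL.
[La^3+] = 5.02 x 10^-4 × (354/468) = 3.797 × 10^-4 M
[OH^-] = 1.53 × 10^-5 × (114/468) = 3.727 × 10^-6 M
La(OH)3(s) ⇌ La^3+(aq) + 3 OH^-(aq), so Q = [La^3+][OH^-]^3
Q = (3.797 × 10^-4)(3.727 × 10^-6)^3 = 1.97 × 10^-20
Q < Ksp, so no precipitate of La(OH)3 forms.

Q ≈ 1.97 x 10^-20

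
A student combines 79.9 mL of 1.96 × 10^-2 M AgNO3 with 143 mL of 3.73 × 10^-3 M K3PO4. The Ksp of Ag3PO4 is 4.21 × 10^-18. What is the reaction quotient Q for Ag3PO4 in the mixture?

Total volume = 79.9 + 143 = 222.9 mL.
[Ag^+] = 1.96 x 10^-2 × (79.9/222.9) = 7.026 × 10^-3 M
[PO4^3-] = 3.73 × 10^-3 × (143/222.9) = 2.393 x 10^-3 M
Ag3PO4(s) ⇌ 3 Ag^+(aq) + PO4^3-(aq), so Q = [Ag^+]^3[PO4^3-]
Q = (7.026 × 10^-3)^3(2.393 × 10^-3) = 8.30 x 10^-10
Q > Ksp, so Ag3PO4 will precipitate.

Q ≈ 8.30 × 10^-10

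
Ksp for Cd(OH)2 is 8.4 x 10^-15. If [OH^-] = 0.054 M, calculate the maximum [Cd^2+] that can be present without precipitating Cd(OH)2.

Cd(OH)2(s) ⇌ Cd^2+(aq) + 2 OH^-(aq)
Ksp = [Cd^2+][OH^-]^2
Precipitation begins when Q = Ksp. With [OH^-] = 0.054 M:
8.4 x 10^-15 = (0.054)^2 × [Cd^2+]
[Cd^2+] = (8.4 x 10^-15 / 2.92 × 10^-3) = 2.9 × 10^-12 M

[Cd^2+] ≈ 2.9e-12 M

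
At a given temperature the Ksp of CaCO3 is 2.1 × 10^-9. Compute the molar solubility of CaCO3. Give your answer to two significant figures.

CaCO3(s) <=> Ca^2+(aq) + CO3^2-(aq)
Ksp = [Ca^2+][CO3^2-]
With molar solubility s: [Ca^2+] = s, [CO3^2-] = s.
Ksp = s^2
s = √(2.1 × 10^-9) = 4.6 x 10^-5 M

s ≈ 4.6e-5 M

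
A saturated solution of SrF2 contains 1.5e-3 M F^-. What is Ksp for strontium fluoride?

SrF2(s) <=> Sr^2+ + 2 F^-
Stoichiometry gives [Sr^2+] = (1/2)[F^-] = 7.50 × 10^-4 M.
Ksp = [Sr^2+][F^-]^2
Ksp = 7.50 × 10^-4 × (1.5 x 10^-3)^2 = 1.7 × 10^-9

Ksp ≈ 1.7e-9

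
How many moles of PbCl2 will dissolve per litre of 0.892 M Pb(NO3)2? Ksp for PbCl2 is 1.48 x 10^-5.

PbCl2(s) <=> Pb^2+ + 2 Cl^-
Ksp = [Pb^2+][Cl^-]^2
Let s be the molar solubility in this solution. [Pb^2+] = 0.892 + s ≈ 0.892, [Cl^-] = 2s (Ksp is small, so little additional dissolves).
Ksp ≈ 0.892 × (2s)^2
s = 2.04 x 10^-3 M
Check: s = 2.0 x 10^-3 ≪ 0.892, so the approximation is valid.

s ≈ 2.04 × 10^-3 M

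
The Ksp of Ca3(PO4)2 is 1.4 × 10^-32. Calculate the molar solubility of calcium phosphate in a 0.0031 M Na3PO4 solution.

s ≈ 3.8e-10 M

Ca3(PO4)2(s) ⇌ 3 Ca^2+(aq) + 2 PO4^3-(aq)
Ksp = [Ca^2+]^3[PO4^3-]^2
Let s = moles of Ca3(PO4)2 that dissolve per litre. [Ca^2+] = 3s, [PO4^3-] = 0.0031 + 2s ≈ 0.0031 (Ksp is small, so little additional dissolves).
Ksp ≈ (3s)^3 × (0.0031)^2
s = 3.8 × 10^-10 M
Check: 2s = 7.6 x 10^-10 ≪ 0.0031, so the approximation is valid.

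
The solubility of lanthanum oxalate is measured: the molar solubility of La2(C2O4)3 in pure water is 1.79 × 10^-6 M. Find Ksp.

1.98e-27

La2(C2O4)3(s) ⇌ 2 La^3+ + 3 C2O4^2-
If s mol/L of La2(C2O4)3 dissolves, [La^3+] = 2s and [C2O4^2-] = 3s.
Ksp = [La^3+]^2[C2O4^2-]^3
Ksp = (2s)^2(3s)^3 = 108s^5
With s = 1.79 × 10^-6: Ksp = 1.98 x 10^-27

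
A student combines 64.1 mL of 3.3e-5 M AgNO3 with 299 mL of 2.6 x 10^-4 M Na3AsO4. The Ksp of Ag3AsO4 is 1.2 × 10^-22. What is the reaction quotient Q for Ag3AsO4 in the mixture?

Total volume = 64.1 + 299 = 363.1 mL.
[Ag^+] = 3.3 × 10^-5 × (64.1/363.1) = 5.83 x 10^-6 M
[AsO4^3-] = 2.6 x 10^-4 × (299/363.1) = 2.14 x 10^-4 M
Ag3AsO4(s) <=> 3 Ag^+(aq) + AsO4^3-(aq), so Q = [Ag^+]^3[AsO4^3-]
Q = (5.83 × 10^-6)^3(2.14 × 10^-4) = 4.2 × 10^-20
Q > Ksp, so Ag3AsO4 will precipitate.

Q = 4.2 x 10^-20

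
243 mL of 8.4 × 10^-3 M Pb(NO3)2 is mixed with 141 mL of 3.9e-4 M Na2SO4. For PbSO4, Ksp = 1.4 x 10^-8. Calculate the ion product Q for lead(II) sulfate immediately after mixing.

Q = 7.6 × 10^-7

Total volume = 243 + 141 = 384 mL.
[Pb^2+] = 8.4 × 10^-3 × (243/384) = 5.32 x 10^-3 M
[SO4^2-] = 3.9 x 10^-4 × (141/384) = 1.43 x 10^-4 M
PbSO4(s) <=> Pb^2+(aq) + SO4^2-(aq), so Q = [Pb^2+][SO4^2-]
Q = (5.32 × 10^-3)(1.43 × 10^-4) = 7.6 x 10^-7
Q > Ksp, so PbSO4 will precipitate.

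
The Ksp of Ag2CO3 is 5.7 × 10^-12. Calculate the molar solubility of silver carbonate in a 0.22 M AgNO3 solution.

Ag2CO3(s) ⇌ 2 Ag^+ + CO3^2-
Ksp = [Ag^+]^2[CO3^2-]
Let s be the molar solubility in this solution. [Ag^+] = 0.22 + 2s ≈ 0.22, [CO3^2-] = s (since Ag^+ from AgNO3 dominates).
Ksp ≈ (0.22)^2 × s
s = 1.2 × 10^-10 M
Check: 2s = 2.4 × 10^-10 ≪ 0.22, so the approximation is valid.

s = 1.2 × 10^-10 M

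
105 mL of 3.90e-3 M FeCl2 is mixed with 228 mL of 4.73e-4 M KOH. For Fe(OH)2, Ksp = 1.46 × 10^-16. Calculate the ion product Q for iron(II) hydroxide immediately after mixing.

Total volume = 105 + 228 = 333 mL.
[Fe^2+] = 3.90 × 10^-3 × (105/333) = 1.230 × 10^-3 M
[OH^-] = 4.73 × 10^-4 × (228/333) = 3.239 × 10^-4 M
Fe(OH)2(s) ⇌ Fe^2+ + 2 OH^-, so Q = [Fe^2+][OH^-]^2
Q = (1.230 × 10^-3)(3.239 × 10^-4)^2 = 1.29 × 10^-10
Q > Ksp, so Fe(OH)2 will precipitate.

1.29 x 10^-10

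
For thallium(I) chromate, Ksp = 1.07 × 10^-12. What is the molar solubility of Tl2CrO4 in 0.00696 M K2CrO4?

s = 6.20 × 10^-6 M

Tl2CrO4(s) ⇌ 2 Tl^+(aq) + CrO4^2-(aq)
Ksp = [Tl^+]^2[CrO4^2-]
If s mol/L dissolves here, [Tl^+] = 2s, [CrO4^2-] = 0.00696 + s ≈ 0.00696 (since CrO4^2- from K2CrO4 dominates).
Ksp ≈ (2s)^2 × 0.00696
s = 6.20 × 10^-6 M
Check: s = 6.2 x 10^-6 ≪ 0.00696, so the approximation is valid.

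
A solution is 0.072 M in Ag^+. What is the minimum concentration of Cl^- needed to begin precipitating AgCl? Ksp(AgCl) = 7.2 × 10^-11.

AgCl(s) ⇌ Ag^+ + Cl^-
Ksp = [Ag^+][Cl^-]
Precipitation begins when Q = Ksp. With [Ag^+] = 0.072 M:
7.2 × 10^-11 = (0.072) × [Cl^-]
[Cl^-] = (7.2 × 10^-11 / 7.2 × 10^-2) = 1.0 × 10^-9 M

[Cl^-] = 1.0 × 10^-9 M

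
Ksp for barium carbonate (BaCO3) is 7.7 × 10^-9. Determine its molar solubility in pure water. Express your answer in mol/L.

BaCO3(s) ⇌ Ba^2+(aq) + CO3^2-(aq)
Ksp = [Ba^2+][CO3^2-]
With molar solubility s: [Ba^2+] = s, [CO3^2-] = s.
Ksp = s × s = s^2
s = √(7.7 × 10^-9) = 8.8 × 10^-5 M

s = 8.8 × 10^-5 M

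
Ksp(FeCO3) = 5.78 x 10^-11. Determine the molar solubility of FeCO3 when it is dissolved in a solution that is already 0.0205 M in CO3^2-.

FeCO3(s) <=> Fe^2+(aq) + CO3^2-(aq)
Ksp = [Fe^2+][CO3^2-]
If s mol/L dissolves here, [Fe^2+] = s, [CO3^2-] = 0.0205 + s ≈ 0.0205 (since the CO3^2- already present dominates).
Ksp ≈ s × 0.0205
s = 2.82 x 10^-9 M
Check: s = 2.8 × 10^-9 ≪ 0.0205, so the approximation is valid.

s = 2.82 × 10^-9 M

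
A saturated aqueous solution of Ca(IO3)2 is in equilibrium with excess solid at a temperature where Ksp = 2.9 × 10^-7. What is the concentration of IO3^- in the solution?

Ca(IO3)2(s) <=> Ca^2+ + 2 IO3^-
Ksp = [Ca^2+][IO3^-]^2
With molar solubility s: [Ca^2+] = s, [IO3^-] = 2s.
Ksp = s(2s)^2 = 4s^3
s = (2.9 × 10^-7 / 4)^(1/3) = 4.17 × 10^-3 M
[IO3^-] = 2s = 8.3 × 10^-3 M

[IO3^-] ≈ 8.3 × 10^-3 M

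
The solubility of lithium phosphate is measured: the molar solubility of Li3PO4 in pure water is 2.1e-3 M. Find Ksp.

Ksp ≈ 5.3e-10

Li3PO4(s) <=> 3 Li^+(aq) + PO4^3-(aq)
If s mol/L of Li3PO4 dissolves, [Li^+] = 3s and [PO4^3-] = s.
Ksp = [Li^+]^3[PO4^3-]
Ksp = (3s)^3s = 27s^4
With s = 2.1 × 10^-3: Ksp = 5.3 × 10^-10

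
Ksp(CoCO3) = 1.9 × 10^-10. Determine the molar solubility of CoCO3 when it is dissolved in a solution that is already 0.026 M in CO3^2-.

s ≈ 7.3 × 10^-9 M

CoCO3(s) <=> Co^2+ + CO3^2-
Ksp = [Co^2+][CO3^2-]
Let s = moles of CoCO3 that dissolve per litre. [Co^2+] = s, [CO3^2-] = 0.026 + s ≈ 0.026 (since the CO3^2- already present dominates).
Ksp ≈ s × 0.026
s = 7.3 × 10^-9 M
Check: s = 7.3 x 10^-9 ≪ 0.026, so the approximation is valid.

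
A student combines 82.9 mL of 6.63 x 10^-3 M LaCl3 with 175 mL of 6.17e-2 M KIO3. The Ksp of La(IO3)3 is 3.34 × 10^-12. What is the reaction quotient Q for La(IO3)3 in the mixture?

Total volume = 82.9 + 175 = 257.9 mL.
[La^3+] = 6.63 × 10^-3 × (82.9/257.9) = 2.131 × 10^-3 M
[IO3^-] = 6.17 × 10^-2 × (175/257.9) = 4.187 × 10^-2 M
La(IO3)3(s) ⇌ La^3+ + 3 IO3^-, so Q = [La^3+][IO3^-]^3
Q = (2.131 × 10^-3)(4.187 × 10^-2)^3 = 1.56 × 10^-7
Q > Ksp, so La(IO3)3 will precipitate.

Q ≈ 1.56 x 10^-7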